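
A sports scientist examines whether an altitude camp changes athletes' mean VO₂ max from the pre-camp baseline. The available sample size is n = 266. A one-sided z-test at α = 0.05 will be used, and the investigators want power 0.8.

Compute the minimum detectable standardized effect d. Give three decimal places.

d ≈ 0.152

Required noncentrality: δ = z_{0.05} + z_{0.20} = 1.645 + 0.842 = 2.486.
δ = d·√n ⇒ d = δ/√n = 2.486/√266 = 0.1525.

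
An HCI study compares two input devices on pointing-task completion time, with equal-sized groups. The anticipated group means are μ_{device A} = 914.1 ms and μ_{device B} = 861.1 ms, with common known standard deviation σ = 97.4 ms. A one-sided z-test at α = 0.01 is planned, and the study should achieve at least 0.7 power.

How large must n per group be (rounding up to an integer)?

n = 55 per group

Standardized effect: d = |μ_{device A} − μ_{device B}| / σ = |914.1 − 861.1| / 97.4 = 0.5441
For power 0.7 need Φ(δ − z_{0.01}) = 0.7, so δ = z_{0.01} + z_{0.30} = 2.326 + 0.524 = 2.851.
δ = d·√(n/2) ⇒ n = 2(δ/d)² = 2 × (2.851 / 0.5441)² = 54.89.
Rounding up, n = 55 per group.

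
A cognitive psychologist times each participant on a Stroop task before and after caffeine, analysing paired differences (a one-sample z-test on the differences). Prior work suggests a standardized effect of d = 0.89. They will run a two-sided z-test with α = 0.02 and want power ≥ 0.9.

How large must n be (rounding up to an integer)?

n = 17

Set Φ(δ − 2.326) = 0.9; then δ − 2.326 = Φ⁻¹(0.9) = 1.282, giving δ = 3.608.
(For δ > 0 the lower-tail rejection region contributes negligibly to power, so the one-term inversion is standard.)
δ = d·√n ⇒ n = (δ/d)² = (3.608 / 0.89)² = 16.43.
Round up to the next whole unit.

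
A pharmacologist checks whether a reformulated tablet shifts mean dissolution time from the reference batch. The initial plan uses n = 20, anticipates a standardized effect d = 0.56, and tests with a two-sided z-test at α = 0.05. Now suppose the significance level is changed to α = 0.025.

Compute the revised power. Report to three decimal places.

δ = d·√n = 0.56 × √20 = 2.5044 (unchanged). New critical value: z_{0.0125} = 2.241.
Revised power = Φ(δ − 2.241) + Φ(−δ − 2.241) = Φ(0.263) + Φ(-4.746) = 0.6037 + 0.0000 = 0.6037.

Power ≈ 0.604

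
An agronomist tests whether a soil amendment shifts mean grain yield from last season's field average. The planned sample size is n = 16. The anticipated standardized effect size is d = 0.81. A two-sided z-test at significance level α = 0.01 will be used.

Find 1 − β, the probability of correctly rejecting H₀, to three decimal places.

Noncentrality parameter: δ = d·√n = 0.81 × √16 = 3.2400
Critical value for a two-sided test at α = 0.01: z_{α/2} = 2.576.
Power = Φ(δ − 2.576) + Φ(−δ − 2.576) = Φ(0.664) + Φ(-5.816) = 0.7467 + 0.0000 = 0.7467.

Power ≈ 0.747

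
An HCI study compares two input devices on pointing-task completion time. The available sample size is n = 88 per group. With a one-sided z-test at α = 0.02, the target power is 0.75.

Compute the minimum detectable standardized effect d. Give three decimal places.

Required noncentrality: δ = z_{0.02} + z_{0.25} = 2.054 + 0.674 = 2.728.
δ = d·√(n/2) ⇒ d = δ/√(n/2) = 2.728/√(88/2) = 0.4113.

d ≈ 0.411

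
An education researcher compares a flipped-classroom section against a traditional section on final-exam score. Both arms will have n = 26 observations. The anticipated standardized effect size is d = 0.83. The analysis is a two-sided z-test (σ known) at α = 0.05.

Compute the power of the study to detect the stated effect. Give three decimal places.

Noncentrality parameter: δ = d·√(n/2) = 0.83 × √(26/2) = 2.9926
Two-sided α = 0.05 → critical value z_{0.025} = 1.960.
Power = Φ(δ − 1.960) + Φ(−δ − 1.960) = Φ(1.033) + Φ(-4.953) = 0.8491 + 0.0000 = 0.8491.

Power ≈ 0.849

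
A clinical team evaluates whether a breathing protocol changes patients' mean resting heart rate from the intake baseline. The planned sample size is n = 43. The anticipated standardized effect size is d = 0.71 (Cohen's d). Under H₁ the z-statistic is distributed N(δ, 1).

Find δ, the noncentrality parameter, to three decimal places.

δ ≈ 4.656

δ = d·√n = 0.71 × √43 = 4.6558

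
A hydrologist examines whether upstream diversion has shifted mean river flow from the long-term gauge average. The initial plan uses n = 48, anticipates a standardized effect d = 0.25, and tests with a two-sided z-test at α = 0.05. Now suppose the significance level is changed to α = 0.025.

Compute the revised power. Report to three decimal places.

Power ≈ 0.305

δ = d·√n = 0.25 × √48 = 1.7321 (unchanged). New critical value: z_{0.0125} = 2.241.
Revised power = Φ(δ − 2.241) + Φ(−δ − 2.241) = Φ(-0.509) + Φ(-3.973) = 0.3053 + 0.0000 = 0.3053.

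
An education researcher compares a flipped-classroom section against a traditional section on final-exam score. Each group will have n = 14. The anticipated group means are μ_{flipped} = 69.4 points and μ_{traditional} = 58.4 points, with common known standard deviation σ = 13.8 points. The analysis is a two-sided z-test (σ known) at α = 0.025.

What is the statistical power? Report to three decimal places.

Standardized effect: d = |μ_{flipped} − μ_{traditional}| / σ = |69.4 − 58.4| / 13.8 = 0.7971
Noncentrality parameter: δ = d·√(n/2) = 0.7971 × √(14/2) = 2.1089
Two-sided α = 0.025 → critical value z_{0.0125} = 2.241.
Power = Φ(δ − 2.241) + Φ(−δ − 2.241) = Φ(-0.132) + Φ(-4.350) = 0.4473 + 0.0000 = 0.4473.

Power ≈ 0.447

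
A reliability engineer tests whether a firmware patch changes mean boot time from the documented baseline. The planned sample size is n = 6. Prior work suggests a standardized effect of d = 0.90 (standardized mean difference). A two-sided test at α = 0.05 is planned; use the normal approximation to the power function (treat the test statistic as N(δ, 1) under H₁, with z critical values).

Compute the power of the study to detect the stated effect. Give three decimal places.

Power ≈ 0.597

Noncentrality parameter: δ = d·√n = 0.90 × √6 = 2.2045
Two-sided α = 0.05 → critical value z_{0.025} = 1.960.
Power = Φ(δ − 1.960) + Φ(−δ − 1.960) = Φ(0.245) + Φ(-4.165) = 0.5966 + 0.0000 = 0.5966.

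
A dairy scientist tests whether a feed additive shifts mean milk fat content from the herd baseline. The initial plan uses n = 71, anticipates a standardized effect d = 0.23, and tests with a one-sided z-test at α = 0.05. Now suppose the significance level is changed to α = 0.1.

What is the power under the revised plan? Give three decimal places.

δ = d·√n = 0.23 × √71 = 1.9380 (unchanged). New critical value: z_{0.1} = 1.282.
Revised power = P(Z > 1.282 − δ) = Φ(0.656) = 0.7442.

Power ≈ 0.744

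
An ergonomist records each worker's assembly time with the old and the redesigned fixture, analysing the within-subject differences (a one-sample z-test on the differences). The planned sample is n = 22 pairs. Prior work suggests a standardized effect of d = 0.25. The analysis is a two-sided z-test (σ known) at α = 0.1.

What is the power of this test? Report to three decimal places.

Noncentrality parameter: λ = d·√n = 0.25 × √22 = 1.1726
Critical value for a two-sided test at α = 0.1: z_{α/2} = 1.645.
Power = Φ(λ − 1.645) + Φ(−λ − 1.645) = Φ(-0.472) + Φ(-2.817) = 0.3184 + 0.0024 = 0.3208.

Power ≈ 0.321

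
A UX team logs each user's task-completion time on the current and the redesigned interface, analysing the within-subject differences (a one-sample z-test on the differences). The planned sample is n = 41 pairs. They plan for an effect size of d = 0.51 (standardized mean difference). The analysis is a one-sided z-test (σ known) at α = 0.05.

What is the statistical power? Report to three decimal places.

Power ≈ 0.947

Noncentrality parameter: δ = d·√n = 0.51 × √41 = 3.2656
One-sided α = 0.05 → critical value z_{0.05} = 1.645.
Power = Φ(δ − 1.645) = Φ(1.621) = 0.9475.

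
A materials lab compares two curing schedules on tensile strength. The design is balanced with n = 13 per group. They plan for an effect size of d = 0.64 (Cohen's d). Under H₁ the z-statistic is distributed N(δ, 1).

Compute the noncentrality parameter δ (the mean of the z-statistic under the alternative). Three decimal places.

The noncentrality parameter scales effect size by the design's sample-size factor: δ = d·√(n/2) = 0.64 × √(13/2) = 1.6317

δ ≈ 1.632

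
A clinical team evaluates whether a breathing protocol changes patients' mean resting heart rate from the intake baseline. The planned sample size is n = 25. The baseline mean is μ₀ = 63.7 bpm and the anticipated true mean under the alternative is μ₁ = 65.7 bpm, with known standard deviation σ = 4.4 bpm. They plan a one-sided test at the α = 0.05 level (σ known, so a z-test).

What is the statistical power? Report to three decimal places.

Power ≈ 0.735

Standardized effect: d = |μ₁ − μ₀| / σ = |65.7 − 63.7| / 4.4 = 0.4545
Noncentrality parameter: δ = d·√n = 0.4545 × √25 = 2.2727
One-sided α = 0.05 → critical value z_{0.05} = 1.645.
Power = P(Z > 1.645 − δ) = Φ(0.628) = 0.7350.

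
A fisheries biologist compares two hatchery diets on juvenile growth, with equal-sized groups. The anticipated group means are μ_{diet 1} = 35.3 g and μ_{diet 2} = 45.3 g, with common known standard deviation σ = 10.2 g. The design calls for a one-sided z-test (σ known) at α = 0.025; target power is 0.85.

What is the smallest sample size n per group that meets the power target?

Standardized effect: d = |μ_{diet 1} − μ_{diet 2}| / σ = |35.3 − 45.3| / 10.2 = 0.9804
Set Φ(δ − 1.960) = 0.85; then δ − 1.960 = Φ⁻¹(0.85) = 1.036, giving δ = 2.996.
δ = d·√(n/2) ⇒ n = 2(δ/d)² = 2 × (2.996 / 0.9804)² = 18.68.
Round up to the next whole unit.

n = 19 per group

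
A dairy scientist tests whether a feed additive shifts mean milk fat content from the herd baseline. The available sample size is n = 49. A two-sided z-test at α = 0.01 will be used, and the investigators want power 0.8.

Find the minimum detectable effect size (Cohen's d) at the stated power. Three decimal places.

Required noncentrality: δ = z_{0.005} + z_{0.20} = 2.576 + 0.842 = 3.417.
(The second rejection-region term Φ(−δ − z_{α/2}) is negligible and dropped.)
δ = d·√n ⇒ d = δ/√n = 3.417/√49 = 0.4882.

d ≈ 0.488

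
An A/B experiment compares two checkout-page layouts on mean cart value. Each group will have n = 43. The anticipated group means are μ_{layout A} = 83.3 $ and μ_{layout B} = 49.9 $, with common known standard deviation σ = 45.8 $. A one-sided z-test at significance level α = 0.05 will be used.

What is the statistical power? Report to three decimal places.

Power ≈ 0.959

Standardized effect: d = |μ_{layout A} − μ_{layout B}| / σ = |83.3 − 49.9| / 45.8 = 0.7293
Noncentrality parameter: δ = d·√(n/2) = 0.7293 × √(43/2) = 3.3814
Critical value for a one-sided test at α = 0.05: z_α = 1.645.
Power = P(Z > 1.645 − δ) = Φ(1.737) = 0.9588.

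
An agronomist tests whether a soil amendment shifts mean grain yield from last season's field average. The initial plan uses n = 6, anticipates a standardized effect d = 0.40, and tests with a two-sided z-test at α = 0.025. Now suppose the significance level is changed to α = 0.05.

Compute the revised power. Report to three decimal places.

δ = d·√n = 0.40 × √6 = 0.9798 (unchanged). New critical value: z_{0.025} = 1.960.
Revised power = Φ(δ − 1.960) + Φ(−δ − 1.960) = Φ(-0.980) + Φ(-2.940) = 0.1635 + 0.0016 = 0.1651.

Power ≈ 0.165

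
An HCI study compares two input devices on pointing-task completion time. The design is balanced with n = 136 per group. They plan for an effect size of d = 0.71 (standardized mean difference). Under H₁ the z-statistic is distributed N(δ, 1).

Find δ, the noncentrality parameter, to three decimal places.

The noncentrality parameter scales effect size by the design's sample-size factor: δ = d·√(n/2) = 0.71 × √(136/2) = 5.8548

δ ≈ 5.855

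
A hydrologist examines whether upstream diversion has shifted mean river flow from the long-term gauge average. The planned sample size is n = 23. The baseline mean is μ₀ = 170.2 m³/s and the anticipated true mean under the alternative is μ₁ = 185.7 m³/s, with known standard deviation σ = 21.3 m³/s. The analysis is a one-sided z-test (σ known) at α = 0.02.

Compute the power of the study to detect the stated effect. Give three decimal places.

Power ≈ 0.925

Standardized effect: d = |μ₁ − μ₀| / σ = |185.7 − 170.2| / 21.3 = 0.7277
Noncentrality parameter: δ = d·√n = 0.7277 × √23 = 3.4899
One-sided α = 0.02 → critical value z_{0.02} = 2.054.
Power = P(Z > 2.054 − δ) = Φ(1.436) = 0.9245.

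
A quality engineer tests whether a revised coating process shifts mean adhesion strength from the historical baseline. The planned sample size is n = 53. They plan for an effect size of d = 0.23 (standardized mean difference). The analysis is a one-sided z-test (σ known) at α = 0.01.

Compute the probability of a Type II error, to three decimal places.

β ≈ 0.743

Noncentrality parameter: δ = d·√n = 0.23 × √53 = 1.6744
Critical value for a one-sided test at α = 0.01: z_α = 2.326.
Power = P(Z > 2.326 − δ) = Φ(-0.652) = 0.2572.
Type II error: β = 1 − power = 1 − 0.2572 = 0.7428.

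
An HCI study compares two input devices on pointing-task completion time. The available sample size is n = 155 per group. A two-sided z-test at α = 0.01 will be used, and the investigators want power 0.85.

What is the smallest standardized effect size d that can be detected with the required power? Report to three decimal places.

d ≈ 0.410

Required noncentrality: δ = z_{0.005} + z_{0.15} = 2.576 + 1.036 = 3.612.
(The second rejection-region term Φ(−δ − z_{α/2}) is negligible and dropped.)
δ = d·√(n/2) ⇒ d = δ/√(n/2) = 3.612/√(155/2) = 0.4103.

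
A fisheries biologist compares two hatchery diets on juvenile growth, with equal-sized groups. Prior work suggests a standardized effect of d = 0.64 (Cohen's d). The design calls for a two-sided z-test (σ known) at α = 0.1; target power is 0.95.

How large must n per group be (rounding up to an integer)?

n = 53 per group

For power 0.95 need Φ(δ − z_{0.05}) = 0.95, so δ = z_{0.05} + z_{0.05} = 1.645 + 1.645 = 3.290.
(The Φ(−δ − z_{α/2}) term is vanishingly small for δ > 0 and is dropped in the standard sample-size formula.)
δ = d·√(n/2) ⇒ n = 2(δ/d)² = 2 × (3.290 / 0.64)² = 52.84.
Round up to the next whole unit.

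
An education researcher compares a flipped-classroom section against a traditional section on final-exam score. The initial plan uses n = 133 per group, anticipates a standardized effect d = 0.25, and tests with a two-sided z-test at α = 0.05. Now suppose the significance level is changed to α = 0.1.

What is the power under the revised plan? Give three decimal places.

Power ≈ 0.653

δ = d·√(n/2) = 0.25 × √(133/2) = 2.0387 (unchanged). New critical value: z_{0.05} = 1.645.
Revised power = Φ(δ − 1.645) + Φ(−δ − 1.645) = Φ(0.394) + Φ(-3.684) = 0.6531 + 0.0001 = 0.6533.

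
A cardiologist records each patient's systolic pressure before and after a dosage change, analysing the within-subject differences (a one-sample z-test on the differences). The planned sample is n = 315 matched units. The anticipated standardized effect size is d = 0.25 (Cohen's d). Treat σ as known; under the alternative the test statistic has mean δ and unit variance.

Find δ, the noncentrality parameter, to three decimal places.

δ ≈ 4.437

The noncentrality parameter scales effect size by the design's sample-size factor: δ = d·√n = 0.25 × √315 = 4.4371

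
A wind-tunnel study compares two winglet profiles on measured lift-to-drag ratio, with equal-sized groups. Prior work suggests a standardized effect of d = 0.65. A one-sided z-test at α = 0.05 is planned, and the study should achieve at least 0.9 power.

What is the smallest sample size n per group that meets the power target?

n = 41 per group

Set Φ(δ − 1.645) = 0.9; then δ − 1.645 = Φ⁻¹(0.9) = 1.282, giving δ = 2.926.
δ = d·√(n/2) ⇒ n = 2(δ/d)² = 2 × (2.926 / 0.65)² = 40.54.
Rounding up, n = 41 per group.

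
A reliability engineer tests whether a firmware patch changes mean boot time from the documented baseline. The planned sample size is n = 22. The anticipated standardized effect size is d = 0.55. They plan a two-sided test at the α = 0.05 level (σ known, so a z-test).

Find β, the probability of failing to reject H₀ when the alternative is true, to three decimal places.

Noncentrality parameter: δ = d·√n = 0.55 × √22 = 2.5797
Critical value for a two-sided test at α = 0.05: z_{α/2} = 1.960.
Power = Φ(δ − 1.960) + Φ(−δ − 1.960) = Φ(0.620) + Φ(-4.540) = 0.7323 + 0.0000 = 0.7323.
Type II error: β = 1 − power = 1 − 0.7323 = 0.2677.

β ≈ 0.268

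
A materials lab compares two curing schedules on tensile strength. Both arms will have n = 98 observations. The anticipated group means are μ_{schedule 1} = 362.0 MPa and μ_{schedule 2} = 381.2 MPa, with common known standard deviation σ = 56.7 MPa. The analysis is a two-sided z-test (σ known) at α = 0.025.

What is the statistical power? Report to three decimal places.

Standardized effect: d = |μ_{schedule 1} − μ_{schedule 2}| / σ = |362.0 − 381.2| / 56.7 = 0.3386
Noncentrality parameter: λ = d·√(n/2) = 0.3386 × √(98/2) = 2.3704
Critical value for a two-sided test at α = 0.025: z_{α/2} = 2.241.
Power = Φ(λ − 2.241) + Φ(−λ − 2.241) = Φ(0.129) + Φ(-4.612) = 0.5513 + 0.0000 = 0.5513.

Power ≈ 0.551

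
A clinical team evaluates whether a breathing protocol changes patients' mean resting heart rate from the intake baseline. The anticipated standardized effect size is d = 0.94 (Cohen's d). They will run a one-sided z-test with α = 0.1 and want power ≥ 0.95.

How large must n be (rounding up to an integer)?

Set Φ(δ − 1.282) = 0.95; then δ − 1.282 = Φ⁻¹(0.95) = 1.645, giving δ = 2.926.
δ = d·√n ⇒ n = (δ/d)² = (2.926 / 0.94)² = 9.69.
Round up to the next whole unit.

n = 10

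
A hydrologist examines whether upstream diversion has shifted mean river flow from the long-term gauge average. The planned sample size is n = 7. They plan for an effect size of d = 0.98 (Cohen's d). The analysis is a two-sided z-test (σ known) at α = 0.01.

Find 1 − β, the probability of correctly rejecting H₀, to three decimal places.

Power ≈ 0.507

Noncentrality parameter: δ = d·√n = 0.98 × √7 = 2.5928
Critical value for a two-sided test at α = 0.01: z_{α/2} = 2.576.
Power = Φ(δ − 2.576) + Φ(−δ − 2.576) = Φ(0.017) + Φ(-5.169) = 0.5068 + 0.0000 = 0.5068.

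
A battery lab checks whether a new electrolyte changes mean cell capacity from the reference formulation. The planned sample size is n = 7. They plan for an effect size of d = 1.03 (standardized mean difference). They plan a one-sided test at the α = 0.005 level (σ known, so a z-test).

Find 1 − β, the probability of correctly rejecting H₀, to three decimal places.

Power ≈ 0.559

Noncentrality parameter: δ = d·√n = 1.03 × √7 = 2.7251
One-sided α = 0.005 → critical value z_{0.005} = 2.576.
Power = P(Z > 2.576 − δ) = Φ(0.149) = 0.5593.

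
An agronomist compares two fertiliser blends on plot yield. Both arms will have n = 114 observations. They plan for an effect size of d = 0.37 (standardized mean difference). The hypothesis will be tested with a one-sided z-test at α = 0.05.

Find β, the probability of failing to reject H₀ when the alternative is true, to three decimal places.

Noncentrality parameter: δ = d·√(n/2) = 0.37 × √(114/2) = 2.7934
Critical value for a one-sided test at α = 0.05: z_α = 1.645.
Power = P(Z > 1.645 − δ) = Φ(1.149) = 0.8746.
Type II error: β = 1 − power = 1 − 0.8746 = 0.1254.

β ≈ 0.125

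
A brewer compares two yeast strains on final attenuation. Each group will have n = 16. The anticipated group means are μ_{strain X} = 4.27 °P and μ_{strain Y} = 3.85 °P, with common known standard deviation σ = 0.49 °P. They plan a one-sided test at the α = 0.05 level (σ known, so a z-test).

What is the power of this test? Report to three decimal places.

Standardized effect: d = |μ_{strain X} − μ_{strain Y}| / σ = |4.27 − 3.85| / 0.49 = 0.8571
Noncentrality parameter: δ = d·√(n/2) = 0.8571 × √(16/2) = 2.4244
One-sided α = 0.05 → critical value z_{0.05} = 1.645.
Power = P(Z > 1.645 − δ) = Φ(0.780) = 0.7822.

Power ≈ 0.782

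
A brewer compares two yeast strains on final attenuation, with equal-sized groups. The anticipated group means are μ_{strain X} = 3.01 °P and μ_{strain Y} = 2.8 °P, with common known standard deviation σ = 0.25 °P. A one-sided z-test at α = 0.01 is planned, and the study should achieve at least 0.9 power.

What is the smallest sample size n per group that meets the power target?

Standardized effect: d = |μ_{strain X} − μ_{strain Y}| / σ = |3.01 − 2.8| / 0.25 = 0.8400
Set Φ(δ − 2.326) = 0.9; then δ − 2.326 = Φ⁻¹(0.9) = 1.282, giving δ = 3.608.
δ = d·√(n/2) ⇒ n = 2(δ/d)² = 2 × (3.608 / 0.8400)² = 36.90.
Round up to the next whole unit.

n = 37 per group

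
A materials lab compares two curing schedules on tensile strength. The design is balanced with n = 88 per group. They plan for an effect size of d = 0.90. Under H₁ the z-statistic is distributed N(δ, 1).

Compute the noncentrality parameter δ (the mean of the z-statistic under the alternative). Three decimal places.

δ = d·√(n/2) = 0.90 × √(88/2) = 5.9699

δ ≈ 5.970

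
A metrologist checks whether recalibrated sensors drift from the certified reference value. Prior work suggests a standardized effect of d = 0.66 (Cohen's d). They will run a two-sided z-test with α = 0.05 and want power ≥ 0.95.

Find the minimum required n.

n = 30

Set Φ(δ − 1.960) = 0.95; then δ − 1.960 = Φ⁻¹(0.95) = 1.645, giving δ = 3.605.
(The Φ(−δ − z_{α/2}) term is vanishingly small for δ > 0 and is dropped in the standard sample-size formula.)
δ = d·√n ⇒ n = (δ/d)² = (3.605 / 0.66)² = 29.83.
Rounding up, n = 30.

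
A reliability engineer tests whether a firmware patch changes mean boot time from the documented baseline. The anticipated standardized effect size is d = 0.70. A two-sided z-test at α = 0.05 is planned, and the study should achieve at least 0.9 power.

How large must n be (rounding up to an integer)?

Set Φ(δ − 1.960) = 0.9; then δ − 1.960 = Φ⁻¹(0.9) = 1.282, giving δ = 3.242.
(For δ > 0 the lower-tail rejection region contributes negligibly to power, so the one-term inversion is standard.)
δ = d·√n ⇒ n = (δ/d)² = (3.242 / 0.70)² = 21.44.
Rounding up, n = 22.

n = 22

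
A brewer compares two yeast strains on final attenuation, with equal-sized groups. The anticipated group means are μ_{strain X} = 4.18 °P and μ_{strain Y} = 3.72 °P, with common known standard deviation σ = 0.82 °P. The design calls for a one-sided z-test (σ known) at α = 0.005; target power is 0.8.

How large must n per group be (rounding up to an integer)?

Standardized effect: d = |μ_{strain X} − μ_{strain Y}| / σ = |4.18 − 3.72| / 0.82 = 0.5610
Set Φ(δ − 2.576) = 0.8; then δ − 2.576 = Φ⁻¹(0.8) = 0.842, giving δ = 3.417.
δ = d·√(n/2) ⇒ n = 2(δ/d)² = 2 × (3.417 / 0.5610)² = 74.22.
Round up to the next whole unit.

n = 75 per group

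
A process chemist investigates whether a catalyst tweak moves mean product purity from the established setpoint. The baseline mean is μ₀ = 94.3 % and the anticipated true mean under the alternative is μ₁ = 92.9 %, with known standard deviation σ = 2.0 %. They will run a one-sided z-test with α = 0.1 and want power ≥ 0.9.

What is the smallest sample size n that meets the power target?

Standardized effect: d = |μ₁ − μ₀| / σ = |92.9 − 94.3| / 2.0 = 0.7000
For power 0.9 need Φ(δ − z_{0.1}) = 0.9, so δ = z_{0.1} + z_{0.10} = 1.282 + 1.282 = 2.563.
δ = d·√n ⇒ n = (δ/d)² = (2.563 / 0.7000)² = 13.41.
Rounding up, n = 14.

n = 14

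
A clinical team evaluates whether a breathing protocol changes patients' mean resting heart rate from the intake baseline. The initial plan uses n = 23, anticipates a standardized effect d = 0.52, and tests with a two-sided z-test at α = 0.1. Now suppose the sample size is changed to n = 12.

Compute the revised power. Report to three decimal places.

With n = 12: δ = d·√n = 0.52 × √12 = 1.8013. Critical value z_{0.05} = 1.645.
Revised power = Φ(δ − 1.645) + Φ(−δ − 1.645) = Φ(0.156) + Φ(-3.446) = 0.5622 + 0.0003 = 0.5625.

Power ≈ 0.562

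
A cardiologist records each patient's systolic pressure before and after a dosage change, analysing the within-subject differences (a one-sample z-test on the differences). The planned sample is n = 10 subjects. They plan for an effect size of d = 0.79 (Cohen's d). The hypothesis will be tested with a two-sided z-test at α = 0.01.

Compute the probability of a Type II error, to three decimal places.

Noncentrality parameter: δ = d·√n = 0.79 × √10 = 2.4982
Critical value for a two-sided test at α = 0.01: z_{α/2} = 2.576.
Power = Φ(δ − 2.576) + Φ(−δ − 2.576) = Φ(-0.078) + Φ(-5.074) = 0.4691 + 0.0000 = 0.4691.
Type II error: β = 1 − power = 1 − 0.4691 = 0.5309.

β ≈ 0.531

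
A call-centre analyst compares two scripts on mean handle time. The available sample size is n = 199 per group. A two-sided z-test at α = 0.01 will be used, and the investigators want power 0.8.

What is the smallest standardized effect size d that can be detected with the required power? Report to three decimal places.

Required noncentrality: δ = z_{0.005} + z_{0.20} = 2.576 + 0.842 = 3.417.
(Lower-tail contribution to power is negligible for δ > 0.)
δ = d·√(n/2) ⇒ d = δ/√(n/2) = 3.417/√(199/2) = 0.3426.

d ≈ 0.343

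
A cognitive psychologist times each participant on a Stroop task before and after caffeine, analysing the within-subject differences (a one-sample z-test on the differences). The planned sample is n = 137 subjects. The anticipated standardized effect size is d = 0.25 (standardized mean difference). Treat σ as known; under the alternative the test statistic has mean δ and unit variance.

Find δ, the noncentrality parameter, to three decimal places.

The noncentrality parameter scales effect size by the design's sample-size factor: δ = d·√n = 0.25 × √137 = 2.9262

δ ≈ 2.926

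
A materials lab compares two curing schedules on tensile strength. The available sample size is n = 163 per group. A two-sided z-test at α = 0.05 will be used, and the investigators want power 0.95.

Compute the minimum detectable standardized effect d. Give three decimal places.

d ≈ 0.399

Required noncentrality: δ = z_{0.025} + z_{0.05} = 1.960 + 1.645 = 3.605.
(Lower-tail contribution to power is negligible for δ > 0.)
δ = d·√(n/2) ⇒ d = δ/√(n/2) = 3.605/√(163/2) = 0.3993.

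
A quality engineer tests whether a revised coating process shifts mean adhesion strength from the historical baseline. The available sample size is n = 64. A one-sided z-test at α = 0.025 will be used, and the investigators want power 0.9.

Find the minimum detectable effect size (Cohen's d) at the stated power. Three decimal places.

Need Φ(δ − 1.960) = 0.9, so δ = 1.960 + 1.282 = 3.242.
δ = d·√n ⇒ d = δ/√n = 3.242/√64 = 0.4052.

d ≈ 0.405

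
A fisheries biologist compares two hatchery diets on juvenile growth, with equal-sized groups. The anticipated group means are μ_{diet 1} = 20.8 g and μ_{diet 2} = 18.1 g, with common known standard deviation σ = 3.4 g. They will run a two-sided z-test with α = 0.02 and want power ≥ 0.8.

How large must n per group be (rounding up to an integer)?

n = 32 per group

Standardized effect: d = |μ_{diet 1} − μ_{diet 2}| / σ = |20.8 − 18.1| / 3.4 = 0.7941
For power 0.8 need Φ(δ − z_{0.01}) = 0.8, so δ = z_{0.01} + z_{0.20} = 2.326 + 0.842 = 3.168.
(Ignoring the negligible lower-tail rejection probability gives the usual closed-form inversion.)
δ = d·√(n/2) ⇒ n = 2(δ/d)² = 2 × (3.168 / 0.7941)² = 31.83.
Round up to the next whole unit.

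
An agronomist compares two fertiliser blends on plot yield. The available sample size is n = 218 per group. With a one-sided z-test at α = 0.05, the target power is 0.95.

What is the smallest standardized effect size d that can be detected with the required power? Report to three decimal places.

Need Φ(δ − 1.645) = 0.95, so δ = 1.645 + 1.645 = 3.290.
δ = d·√(n/2) ⇒ d = δ/√(n/2) = 3.290/√(218/2) = 0.3151.

d ≈ 0.315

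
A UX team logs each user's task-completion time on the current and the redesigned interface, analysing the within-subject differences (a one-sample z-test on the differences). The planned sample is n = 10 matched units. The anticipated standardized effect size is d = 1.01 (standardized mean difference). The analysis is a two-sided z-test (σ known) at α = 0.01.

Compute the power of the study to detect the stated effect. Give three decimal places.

Power ≈ 0.732

Noncentrality parameter: δ = d·√n = 1.01 × √10 = 3.1939
Two-sided α = 0.01 → critical value z_{0.005} = 2.576.
Power = Φ(δ − 2.576) + Φ(−δ − 2.576) = Φ(0.618) + Φ(-5.770) = 0.7317 + 0.0000 = 0.7317.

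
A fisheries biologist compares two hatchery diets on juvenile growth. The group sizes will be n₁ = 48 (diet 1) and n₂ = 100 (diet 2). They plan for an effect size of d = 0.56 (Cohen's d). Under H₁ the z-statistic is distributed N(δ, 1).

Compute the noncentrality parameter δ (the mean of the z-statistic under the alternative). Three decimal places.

δ ≈ 3.189

δ = d / √(1/n₁ + 1/n₂) = 0.56 / √(1/48 + 1/100) = 3.1892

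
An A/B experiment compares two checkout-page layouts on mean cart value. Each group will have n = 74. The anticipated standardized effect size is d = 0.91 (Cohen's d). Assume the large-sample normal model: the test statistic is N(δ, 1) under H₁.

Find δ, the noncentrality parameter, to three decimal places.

δ ≈ 5.535

The noncentrality parameter scales effect size by the design's sample-size factor: δ = d·√(n/2) = 0.91 × √(74/2) = 5.5353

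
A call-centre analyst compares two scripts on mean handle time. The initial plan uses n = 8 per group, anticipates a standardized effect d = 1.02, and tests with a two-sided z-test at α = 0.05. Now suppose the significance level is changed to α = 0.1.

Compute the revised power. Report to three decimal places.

Power ≈ 0.654

δ = d·√(n/2) = 1.02 × √(8/2) = 2.0400 (unchanged). New critical value: z_{0.05} = 1.645.
Revised power = Φ(δ − 1.645) + Φ(−δ − 1.645) = Φ(0.395) + Φ(-3.685) = 0.6536 + 0.0001 = 0.6537.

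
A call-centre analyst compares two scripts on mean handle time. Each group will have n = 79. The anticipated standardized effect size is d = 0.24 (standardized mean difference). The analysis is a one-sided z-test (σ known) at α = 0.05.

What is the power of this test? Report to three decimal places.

Noncentrality parameter: δ = d·√(n/2) = 0.24 × √(79/2) = 1.5084
Critical value for a one-sided test at α = 0.05: z_α = 1.645.
Power = P(Z > 1.645 − δ) = Φ(-0.136) = 0.4457.

Power ≈ 0.446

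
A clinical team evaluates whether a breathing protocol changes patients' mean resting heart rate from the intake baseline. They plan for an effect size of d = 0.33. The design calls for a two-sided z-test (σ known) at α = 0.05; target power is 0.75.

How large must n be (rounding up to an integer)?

For power 0.75 need Φ(δ − z_{0.025}) = 0.75, so δ = z_{0.025} + z_{0.25} = 1.960 + 0.674 = 2.634.
(For δ > 0 the lower-tail rejection region contributes negligibly to power, so the one-term inversion is standard.)
δ = d·√n ⇒ n = (δ/d)² = (2.634 / 0.33)² = 63.73.
Rounding up, n = 64.

n = 64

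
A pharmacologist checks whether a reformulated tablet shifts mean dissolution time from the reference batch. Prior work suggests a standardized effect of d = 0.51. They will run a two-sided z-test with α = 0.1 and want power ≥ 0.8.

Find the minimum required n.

n = 24

For power 0.8 need Φ(δ − z_{0.05}) = 0.8, so δ = z_{0.05} + z_{0.20} = 1.645 + 0.842 = 2.486.
(For δ > 0 the lower-tail rejection region contributes negligibly to power, so the one-term inversion is standard.)
δ = d·√n ⇒ n = (δ/d)² = (2.486 / 0.51)² = 23.77.
Rounding up, n = 24.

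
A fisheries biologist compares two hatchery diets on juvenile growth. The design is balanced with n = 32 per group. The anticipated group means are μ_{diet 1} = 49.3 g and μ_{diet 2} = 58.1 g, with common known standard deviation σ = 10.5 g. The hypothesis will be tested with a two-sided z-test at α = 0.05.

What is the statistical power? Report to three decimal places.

Power ≈ 0.918

Standardized effect: d = |μ_{diet 1} − μ_{diet 2}| / σ = |49.3 − 58.1| / 10.5 = 0.8381
Noncentrality parameter: δ = d·√(n/2) = 0.8381 × √(32/2) = 3.3524
Critical value for a two-sided test at α = 0.05: z_{α/2} = 1.960.
Power = Φ(δ − 1.960) + Φ(−δ − 1.960) = Φ(1.392) + Φ(-5.312) = 0.9181 + 0.0000 = 0.9181.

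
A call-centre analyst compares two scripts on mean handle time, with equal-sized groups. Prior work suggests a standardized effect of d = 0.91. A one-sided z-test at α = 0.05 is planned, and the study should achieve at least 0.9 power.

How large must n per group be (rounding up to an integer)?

Set Φ(δ − 1.645) = 0.9; then δ − 1.645 = Φ⁻¹(0.9) = 1.282, giving δ = 2.926.
δ = d·√(n/2) ⇒ n = 2(δ/d)² = 2 × (2.926 / 0.91)² = 20.68.
Rounding up, n = 21 per group.

n = 21 per group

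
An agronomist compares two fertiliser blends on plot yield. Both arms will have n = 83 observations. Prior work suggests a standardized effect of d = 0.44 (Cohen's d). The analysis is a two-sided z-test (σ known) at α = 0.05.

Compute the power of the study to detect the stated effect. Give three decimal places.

Power ≈ 0.809

Noncentrality parameter: δ = d·√(n/2) = 0.44 × √(83/2) = 2.8345
Two-sided α = 0.05 → critical value z_{0.025} = 1.960.
Power = Φ(δ − 1.960) + Φ(−δ − 1.960) = Φ(0.875) + Φ(-4.794) = 0.8091 + 0.0000 = 0.8091.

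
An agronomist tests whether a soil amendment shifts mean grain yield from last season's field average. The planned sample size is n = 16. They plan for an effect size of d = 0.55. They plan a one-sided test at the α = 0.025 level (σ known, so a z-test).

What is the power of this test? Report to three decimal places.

Power ≈ 0.595

Noncentrality parameter: δ = d·√n = 0.55 × √16 = 2.2000
One-sided α = 0.025 → critical value z_{0.025} = 1.960.
Power = Φ(δ − 1.960) = Φ(0.240) = 0.5948.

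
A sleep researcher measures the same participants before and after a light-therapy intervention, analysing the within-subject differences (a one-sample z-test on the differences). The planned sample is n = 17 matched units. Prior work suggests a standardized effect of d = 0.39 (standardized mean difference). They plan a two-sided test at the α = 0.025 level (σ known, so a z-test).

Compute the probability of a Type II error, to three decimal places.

Noncentrality parameter: δ = d·√n = 0.39 × √17 = 1.6080
Two-sided α = 0.025 → critical value z_{0.0125} = 2.241.
Power = Φ(δ − 2.241) + Φ(−δ − 2.241) = Φ(-0.633) + Φ(-3.849) = 0.2632 + 0.0001 = 0.2633.
Type II error: β = 1 − power = 1 − 0.2633 = 0.7367.

β ≈ 0.737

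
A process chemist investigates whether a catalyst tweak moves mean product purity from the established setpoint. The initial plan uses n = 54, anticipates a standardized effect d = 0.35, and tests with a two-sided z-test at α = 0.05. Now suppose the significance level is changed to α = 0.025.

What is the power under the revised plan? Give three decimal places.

δ = d·√n = 0.35 × √54 = 2.5720 (unchanged). New critical value: z_{0.0125} = 2.241.
Revised power = Φ(δ − 2.241) + Φ(−δ − 2.241) = Φ(0.331) + Φ(-4.813) = 0.6295 + 0.0000 = 0.6295.

Power ≈ 0.630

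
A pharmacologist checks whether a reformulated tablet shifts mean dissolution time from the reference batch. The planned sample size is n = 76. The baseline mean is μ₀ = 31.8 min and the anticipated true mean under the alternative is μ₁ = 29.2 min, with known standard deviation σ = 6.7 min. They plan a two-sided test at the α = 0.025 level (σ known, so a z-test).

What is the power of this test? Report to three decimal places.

Power ≈ 0.873

Standardized effect: d = |μ₁ − μ₀| / σ = |29.2 − 31.8| / 6.7 = 0.3881
Noncentrality parameter: δ = d·√n = 0.3881 × √76 = 3.3830
Two-sided α = 0.025 → critical value z_{0.0125} = 2.241.
Power = Φ(δ − 2.241) + Φ(−δ − 2.241) = Φ(1.142) + Φ(-5.624) = 0.8732 + 0.0000 = 0.8732.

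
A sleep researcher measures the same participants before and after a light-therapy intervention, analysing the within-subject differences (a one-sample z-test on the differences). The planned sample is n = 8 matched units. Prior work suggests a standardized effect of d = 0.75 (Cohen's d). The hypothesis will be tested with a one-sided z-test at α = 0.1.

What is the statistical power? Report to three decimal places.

Noncentrality parameter: δ = d·√n = 0.75 × √8 = 2.1213
Critical value for a one-sided test at α = 0.1: z_α = 1.282.
Power = Φ(δ − 1.282) = Φ(0.840) = 0.7995.

Power ≈ 0.799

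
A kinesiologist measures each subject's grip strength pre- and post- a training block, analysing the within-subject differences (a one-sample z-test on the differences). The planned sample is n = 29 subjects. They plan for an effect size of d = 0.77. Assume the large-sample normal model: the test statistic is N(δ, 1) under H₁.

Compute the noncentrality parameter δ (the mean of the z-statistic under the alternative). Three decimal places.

The noncentrality parameter scales effect size by the design's sample-size factor: δ = d·√n = 0.77 × √29 = 4.1466

δ ≈ 4.147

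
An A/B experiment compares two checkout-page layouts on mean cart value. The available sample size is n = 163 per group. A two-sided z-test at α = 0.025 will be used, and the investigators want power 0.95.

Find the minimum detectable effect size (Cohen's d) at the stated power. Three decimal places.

Required noncentrality: δ = z_{0.0125} + z_{0.05} = 2.241 + 1.645 = 3.886.
(Lower-tail contribution to power is negligible for δ > 0.)
δ = d·√(n/2) ⇒ d = δ/√(n/2) = 3.886/√(163/2) = 0.4305.

d ≈ 0.430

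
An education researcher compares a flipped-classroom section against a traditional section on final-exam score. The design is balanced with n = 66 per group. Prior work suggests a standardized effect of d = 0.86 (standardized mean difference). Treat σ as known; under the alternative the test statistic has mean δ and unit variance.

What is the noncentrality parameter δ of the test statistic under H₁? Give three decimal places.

δ ≈ 4.940

The noncentrality parameter scales effect size by the design's sample-size factor: δ = d·√(n/2) = 0.86 × √(66/2) = 4.9403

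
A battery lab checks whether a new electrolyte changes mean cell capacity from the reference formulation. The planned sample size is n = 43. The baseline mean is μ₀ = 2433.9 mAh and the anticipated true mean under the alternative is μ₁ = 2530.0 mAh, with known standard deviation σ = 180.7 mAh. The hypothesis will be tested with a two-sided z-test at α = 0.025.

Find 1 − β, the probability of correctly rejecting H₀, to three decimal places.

Power ≈ 0.894

Standardized effect: d = |μ₁ − μ₀| / σ = |2530.0 − 2433.9| / 180.7 = 0.5318
Noncentrality parameter: δ = d·√n = 0.5318 × √43 = 3.4874
Critical value for a two-sided test at α = 0.025: z_{α/2} = 2.241.
Power = Φ(δ − 2.241) + Φ(−δ − 2.241) = Φ(1.246) + Φ(-5.729) = 0.8936 + 0.0000 = 0.8936.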